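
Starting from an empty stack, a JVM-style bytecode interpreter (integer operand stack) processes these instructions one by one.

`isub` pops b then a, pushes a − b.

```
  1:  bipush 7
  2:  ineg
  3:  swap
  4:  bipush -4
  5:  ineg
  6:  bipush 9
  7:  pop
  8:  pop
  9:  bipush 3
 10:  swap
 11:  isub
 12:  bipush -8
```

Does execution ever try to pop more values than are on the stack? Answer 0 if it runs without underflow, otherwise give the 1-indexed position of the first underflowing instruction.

3

bipush 7 → 7
ineg     → -7
swap  — needs 2 operands, stack has 1 → underflow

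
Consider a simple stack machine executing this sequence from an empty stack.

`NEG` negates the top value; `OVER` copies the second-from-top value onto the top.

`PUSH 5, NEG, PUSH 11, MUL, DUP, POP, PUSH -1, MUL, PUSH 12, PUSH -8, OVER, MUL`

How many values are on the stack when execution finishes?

3

PUSH 5   5
NEG      -5
PUSH 11  -5 11
MUL      -55
DUP      -55 -55
POP      -55
PUSH -1  -55 -1
MUL      55
PUSH 12  55 12
PUSH -8  55 12 -8
OVER     55 12 -8 12
MUL      55 12 -96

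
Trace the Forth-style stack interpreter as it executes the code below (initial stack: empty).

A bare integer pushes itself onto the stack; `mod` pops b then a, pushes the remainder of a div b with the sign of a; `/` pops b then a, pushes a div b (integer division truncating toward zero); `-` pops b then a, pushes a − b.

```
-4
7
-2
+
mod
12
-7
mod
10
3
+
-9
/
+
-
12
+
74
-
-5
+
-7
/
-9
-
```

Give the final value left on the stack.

19

-4   -4
7    -4 7
-2   -4 7 -2
+    -4 5
mod  -4
12   -4 12
-7   -4 12 -7
mod  -4 5
10   -4 5 10
3    -4 5 10 3
+    -4 5 13
-9   -4 5 13 -9
/    -4 5 -1
+    -4 4
-    -8
12   -8 12
+    4
74   4 74
-    -70
-5   -70 -5
+    -75
-7   -75 -7
/    10
-9   10 -9
-    19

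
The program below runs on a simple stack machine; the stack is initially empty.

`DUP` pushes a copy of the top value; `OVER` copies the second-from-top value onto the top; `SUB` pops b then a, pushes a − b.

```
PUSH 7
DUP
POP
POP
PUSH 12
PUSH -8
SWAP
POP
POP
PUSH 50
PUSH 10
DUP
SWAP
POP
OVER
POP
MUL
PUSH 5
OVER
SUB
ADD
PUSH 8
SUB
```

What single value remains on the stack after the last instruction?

PUSH 7  -> [7]
DUP     -> [7, 7]
POP     -> [7]
POP     -> []
PUSH 12 -> [12]
PUSH -8 -> [12, -8]
SWAP    -> [-8, 12]
POP     -> [-8]
POP     -> []
PUSH 50 -> [50]
PUSH 10 -> [50, 10]
DUP     -> [50, 10, 10]
SWAP    -> [50, 10, 10]
POP     -> [50, 10]
OVER    -> [50, 10, 50]
POP     -> [50, 10]
MUL     -> [500]
PUSH 5  -> [500, 5]
OVER    -> [500, 5, 500]
SUB     -> [500, -495]
ADD     -> [5]
PUSH 8  -> [5, 8]
SUB     -> [-3]

-3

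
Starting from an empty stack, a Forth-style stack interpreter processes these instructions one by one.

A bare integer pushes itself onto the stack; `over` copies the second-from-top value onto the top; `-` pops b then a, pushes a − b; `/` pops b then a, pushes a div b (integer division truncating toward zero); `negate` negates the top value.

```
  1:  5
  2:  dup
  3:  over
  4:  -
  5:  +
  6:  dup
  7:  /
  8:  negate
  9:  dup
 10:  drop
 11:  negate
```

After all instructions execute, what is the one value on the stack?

1

5       5
dup     5 5
over    5 5 5
-       5 0
+       5
dup     5 5
/       1
negate  -1
dup     -1 -1
drop    -1
negate  1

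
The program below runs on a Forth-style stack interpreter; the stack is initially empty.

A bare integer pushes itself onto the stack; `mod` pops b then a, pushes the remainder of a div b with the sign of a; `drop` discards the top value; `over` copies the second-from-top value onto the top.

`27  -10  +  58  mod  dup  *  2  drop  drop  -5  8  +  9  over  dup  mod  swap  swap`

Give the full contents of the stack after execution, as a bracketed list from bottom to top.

[3, 9, 0]

27   : [27]
-10  : [27, -10]
+    : [17]
58   : [17, 58]
mod  : [17]
dup  : [17, 17]
*    : [289]
2    : [289, 2]
drop : [289]
drop : []
-5   : [-5]
8    : [-5, 8]
+    : [3]
9    : [3, 9]
over : [3, 9, 3]
dup  : [3, 9, 3, 3]
mod  : [3, 9, 0]
swap : [3, 0, 9]
swap : [3, 9, 0]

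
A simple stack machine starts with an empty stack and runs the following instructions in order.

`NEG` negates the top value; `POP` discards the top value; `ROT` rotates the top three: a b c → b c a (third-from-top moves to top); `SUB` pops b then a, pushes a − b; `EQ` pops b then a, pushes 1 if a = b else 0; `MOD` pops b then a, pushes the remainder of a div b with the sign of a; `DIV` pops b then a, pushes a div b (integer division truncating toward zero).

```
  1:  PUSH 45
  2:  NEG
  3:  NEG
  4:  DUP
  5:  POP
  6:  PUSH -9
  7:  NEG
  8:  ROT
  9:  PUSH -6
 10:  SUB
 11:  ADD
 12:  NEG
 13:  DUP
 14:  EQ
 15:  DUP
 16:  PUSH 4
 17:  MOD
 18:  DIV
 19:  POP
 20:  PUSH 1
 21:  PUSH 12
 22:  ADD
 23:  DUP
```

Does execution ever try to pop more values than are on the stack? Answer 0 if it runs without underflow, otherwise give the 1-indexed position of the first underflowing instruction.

PUSH 45 -> [45]
NEG     -> [-45]
NEG     -> [45]
DUP     -> [45, 45]
POP     -> [45]
PUSH -9 -> [45, -9]
NEG     -> [45, 9]
ROT  — needs 3 operands, stack has 2 → underflow

8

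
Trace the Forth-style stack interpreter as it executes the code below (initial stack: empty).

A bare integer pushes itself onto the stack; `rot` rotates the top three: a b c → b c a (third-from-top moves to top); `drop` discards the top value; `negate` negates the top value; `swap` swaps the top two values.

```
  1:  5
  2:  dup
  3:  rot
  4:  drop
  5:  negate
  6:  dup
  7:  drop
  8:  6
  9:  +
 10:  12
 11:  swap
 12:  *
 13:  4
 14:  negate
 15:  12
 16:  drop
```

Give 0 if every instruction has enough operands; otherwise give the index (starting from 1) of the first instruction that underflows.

5   : [5]
dup : [5, 5]
rot  — needs 3 operands, stack has 2 → underflow

3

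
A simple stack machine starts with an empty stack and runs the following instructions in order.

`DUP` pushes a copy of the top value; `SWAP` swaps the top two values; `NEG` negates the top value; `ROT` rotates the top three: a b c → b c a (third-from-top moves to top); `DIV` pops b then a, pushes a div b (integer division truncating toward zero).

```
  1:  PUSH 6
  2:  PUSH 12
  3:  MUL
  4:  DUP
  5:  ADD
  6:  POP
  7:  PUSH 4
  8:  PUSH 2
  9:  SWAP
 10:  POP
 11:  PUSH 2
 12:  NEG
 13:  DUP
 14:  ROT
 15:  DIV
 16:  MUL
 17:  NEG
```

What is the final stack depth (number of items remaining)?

PUSH 6  → 6
PUSH 12 → 6 12
MUL     → 72
DUP     → 72 72
ADD     → 144
POP     → (empty)
PUSH 4  → 4
PUSH 2  → 4 2
SWAP    → 2 4
POP     → 2
PUSH 2  → 2 2
NEG     → 2 -2
DUP     → 2 -2 -2
ROT     → -2 -2 2
DIV     → -2 -1
MUL     → 2
NEG     → -2

1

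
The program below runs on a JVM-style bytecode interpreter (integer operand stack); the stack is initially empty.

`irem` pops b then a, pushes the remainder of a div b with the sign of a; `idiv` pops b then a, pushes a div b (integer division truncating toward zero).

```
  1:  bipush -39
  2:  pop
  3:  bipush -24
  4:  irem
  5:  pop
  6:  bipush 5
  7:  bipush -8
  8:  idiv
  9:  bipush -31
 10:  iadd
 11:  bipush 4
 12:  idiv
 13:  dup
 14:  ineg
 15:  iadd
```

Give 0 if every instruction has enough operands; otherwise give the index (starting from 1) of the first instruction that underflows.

bipush -39  [-39]
pop         []
bipush -24  [-24]
irem  — needs 2 operands, stack has 1 → underflow

4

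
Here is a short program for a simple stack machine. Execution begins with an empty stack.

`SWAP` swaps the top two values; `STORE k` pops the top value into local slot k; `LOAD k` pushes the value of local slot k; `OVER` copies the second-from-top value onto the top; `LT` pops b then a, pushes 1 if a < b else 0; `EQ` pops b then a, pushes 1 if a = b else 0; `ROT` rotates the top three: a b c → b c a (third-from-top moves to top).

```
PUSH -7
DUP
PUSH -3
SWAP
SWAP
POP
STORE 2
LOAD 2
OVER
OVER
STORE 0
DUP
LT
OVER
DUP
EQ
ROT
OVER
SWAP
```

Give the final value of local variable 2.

-7

PUSH -7 : [-7]
DUP     : [-7, -7]
PUSH -3 : [-7, -7, -3]
SWAP    : [-7, -3, -7]
SWAP    : [-7, -7, -3]
POP     : [-7, -7]
STORE 2 : [-7]
LOAD 2  : [-7, -7]
OVER    : [-7, -7, -7]
OVER    : [-7, -7, -7, -7]
STORE 0 : [-7, -7, -7]
DUP     : [-7, -7, -7, -7]
LT      : [-7, -7, 0]
OVER    : [-7, -7, 0, -7]
DUP     : [-7, -7, 0, -7, -7]
EQ      : [-7, -7, 0, 1]
ROT     : [-7, 0, 1, -7]
OVER    : [-7, 0, 1, -7, 1]
SWAP    : [-7, 0, 1, 1, -7]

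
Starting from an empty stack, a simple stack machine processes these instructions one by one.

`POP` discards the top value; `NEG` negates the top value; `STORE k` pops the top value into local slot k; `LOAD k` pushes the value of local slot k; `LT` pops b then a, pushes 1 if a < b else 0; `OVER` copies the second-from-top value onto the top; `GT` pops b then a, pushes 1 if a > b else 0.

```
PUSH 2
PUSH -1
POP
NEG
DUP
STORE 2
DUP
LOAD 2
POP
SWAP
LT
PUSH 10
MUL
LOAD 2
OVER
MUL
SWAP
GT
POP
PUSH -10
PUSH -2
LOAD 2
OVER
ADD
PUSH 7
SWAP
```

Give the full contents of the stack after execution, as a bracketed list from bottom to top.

PUSH 2   -> 2
PUSH -1  -> 2 -1
POP      -> 2
NEG      -> -2
DUP      -> -2 -2
STORE 2  -> -2
DUP      -> -2 -2
LOAD 2   -> -2 -2 -2
POP      -> -2 -2
SWAP     -> -2 -2
LT       -> 0
PUSH 10  -> 0 10
MUL      -> 0
LOAD 2   -> 0 -2
OVER     -> 0 -2 0
MUL      -> 0 0
SWAP     -> 0 0
GT       -> 0
POP      -> (empty)
PUSH -10 -> -10
PUSH -2  -> -10 -2
LOAD 2   -> -10 -2 -2
OVER     -> -10 -2 -2 -2
ADD      -> -10 -2 -4
PUSH 7   -> -10 -2 -4 7
SWAP     -> -10 -2 7 -4

[-10, -2, 7, -4]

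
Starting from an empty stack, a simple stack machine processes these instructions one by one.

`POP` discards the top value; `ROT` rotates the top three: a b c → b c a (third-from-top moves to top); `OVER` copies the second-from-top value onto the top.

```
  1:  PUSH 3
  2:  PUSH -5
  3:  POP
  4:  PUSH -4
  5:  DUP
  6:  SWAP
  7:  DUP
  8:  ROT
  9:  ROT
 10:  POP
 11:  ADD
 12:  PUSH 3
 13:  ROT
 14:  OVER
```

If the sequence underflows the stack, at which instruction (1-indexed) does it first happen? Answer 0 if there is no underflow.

PUSH 3  : 3
PUSH -5 : 3 -5
POP     : 3
PUSH -4 : 3 -4
DUP     : 3 -4 -4
SWAP    : 3 -4 -4
DUP     : 3 -4 -4 -4
ROT     : 3 -4 -4 -4
ROT     : 3 -4 -4 -4
POP     : 3 -4 -4
ADD     : 3 -8
PUSH 3  : 3 -8 3
ROT     : -8 3 3
OVER    : -8 3 3 3

0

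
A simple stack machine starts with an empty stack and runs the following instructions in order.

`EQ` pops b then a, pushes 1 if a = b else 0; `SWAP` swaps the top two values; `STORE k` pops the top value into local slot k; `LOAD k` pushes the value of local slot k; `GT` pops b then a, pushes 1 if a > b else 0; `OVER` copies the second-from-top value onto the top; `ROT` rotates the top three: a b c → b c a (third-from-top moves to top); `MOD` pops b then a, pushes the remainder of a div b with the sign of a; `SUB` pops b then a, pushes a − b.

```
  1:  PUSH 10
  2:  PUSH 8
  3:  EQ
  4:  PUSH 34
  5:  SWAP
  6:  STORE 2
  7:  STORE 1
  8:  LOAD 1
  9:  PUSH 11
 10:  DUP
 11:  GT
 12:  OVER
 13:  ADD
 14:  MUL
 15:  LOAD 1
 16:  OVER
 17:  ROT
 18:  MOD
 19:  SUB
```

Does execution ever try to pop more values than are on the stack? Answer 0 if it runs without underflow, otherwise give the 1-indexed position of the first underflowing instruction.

0

PUSH 10 -> 10
PUSH 8  -> 10 8
EQ      -> 0
PUSH 34 -> 0 34
SWAP    -> 34 0
STORE 2 -> 34
STORE 1 -> (empty)
LOAD 1  -> 34
PUSH 11 -> 34 11
DUP     -> 34 11 11
GT      -> 34 0
OVER    -> 34 0 34
ADD     -> 34 34
MUL     -> 1156
LOAD 1  -> 1156 34
OVER    -> 1156 34 1156
ROT     -> 34 1156 1156
MOD     -> 34 0
SUB     -> 34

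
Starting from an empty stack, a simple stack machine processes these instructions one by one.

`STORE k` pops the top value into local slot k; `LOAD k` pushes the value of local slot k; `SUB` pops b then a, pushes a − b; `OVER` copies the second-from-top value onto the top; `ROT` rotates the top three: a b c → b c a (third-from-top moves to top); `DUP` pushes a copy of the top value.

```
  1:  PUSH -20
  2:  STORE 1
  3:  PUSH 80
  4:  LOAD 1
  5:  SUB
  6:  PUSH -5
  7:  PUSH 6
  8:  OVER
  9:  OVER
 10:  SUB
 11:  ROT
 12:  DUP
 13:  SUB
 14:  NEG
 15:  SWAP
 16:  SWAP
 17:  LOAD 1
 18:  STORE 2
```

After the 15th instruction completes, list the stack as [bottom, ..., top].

PUSH -20  -20
STORE 1   (empty)
PUSH 80   80
LOAD 1    80 -20
SUB       100
PUSH -5   100 -5
PUSH 6    100 -5 6
OVER      100 -5 6 -5
OVER      100 -5 6 -5 6
SUB       100 -5 6 -11
ROT       100 6 -11 -5
DUP       100 6 -11 -5 -5
SUB       100 6 -11 0
NEG       100 6 -11 0
SWAP      100 6 0 -11

[100, 6, 0, -11]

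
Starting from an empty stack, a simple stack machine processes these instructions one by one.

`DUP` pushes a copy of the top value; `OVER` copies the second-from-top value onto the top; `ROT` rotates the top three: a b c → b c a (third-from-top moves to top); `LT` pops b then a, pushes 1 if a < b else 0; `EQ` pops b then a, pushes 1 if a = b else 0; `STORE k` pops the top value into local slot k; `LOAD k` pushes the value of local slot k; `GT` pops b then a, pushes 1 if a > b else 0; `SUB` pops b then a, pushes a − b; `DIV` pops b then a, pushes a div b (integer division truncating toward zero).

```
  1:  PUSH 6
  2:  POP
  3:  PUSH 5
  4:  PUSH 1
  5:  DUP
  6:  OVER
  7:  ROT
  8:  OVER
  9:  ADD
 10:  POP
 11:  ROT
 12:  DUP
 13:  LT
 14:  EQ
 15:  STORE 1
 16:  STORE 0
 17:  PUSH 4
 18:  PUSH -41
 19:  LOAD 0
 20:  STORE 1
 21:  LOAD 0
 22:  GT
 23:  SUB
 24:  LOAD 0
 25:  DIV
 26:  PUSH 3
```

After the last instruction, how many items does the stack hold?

PUSH 6   : 6
POP      : (empty)
PUSH 5   : 5
PUSH 1   : 5 1
DUP      : 5 1 1
OVER     : 5 1 1 1
ROT      : 5 1 1 1
OVER     : 5 1 1 1 1
ADD      : 5 1 1 2
POP      : 5 1 1
ROT      : 1 1 5
DUP      : 1 1 5 5
LT       : 1 1 0
EQ       : 1 0
STORE 1  : 1
STORE 0  : (empty)
PUSH 4   : 4
PUSH -41 : 4 -41
LOAD 0   : 4 -41 1
STORE 1  : 4 -41
LOAD 0   : 4 -41 1
GT       : 4 0
SUB      : 4
LOAD 0   : 4 1
DIV      : 4
PUSH 3   : 4 3

2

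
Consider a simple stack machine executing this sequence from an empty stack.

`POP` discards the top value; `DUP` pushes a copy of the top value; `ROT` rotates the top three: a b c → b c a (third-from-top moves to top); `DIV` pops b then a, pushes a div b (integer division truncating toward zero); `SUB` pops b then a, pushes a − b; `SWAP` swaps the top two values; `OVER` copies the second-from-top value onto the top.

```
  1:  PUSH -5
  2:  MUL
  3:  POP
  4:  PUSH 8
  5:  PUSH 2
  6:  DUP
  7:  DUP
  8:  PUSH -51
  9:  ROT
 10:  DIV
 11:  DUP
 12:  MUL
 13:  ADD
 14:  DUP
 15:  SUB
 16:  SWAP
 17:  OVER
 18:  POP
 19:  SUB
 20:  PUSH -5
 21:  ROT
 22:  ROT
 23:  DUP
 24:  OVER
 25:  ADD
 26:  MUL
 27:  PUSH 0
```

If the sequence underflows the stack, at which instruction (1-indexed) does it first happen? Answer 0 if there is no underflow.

2

PUSH -5 → [-5]
MUL  — needs 2 operands, stack has 1 → underflow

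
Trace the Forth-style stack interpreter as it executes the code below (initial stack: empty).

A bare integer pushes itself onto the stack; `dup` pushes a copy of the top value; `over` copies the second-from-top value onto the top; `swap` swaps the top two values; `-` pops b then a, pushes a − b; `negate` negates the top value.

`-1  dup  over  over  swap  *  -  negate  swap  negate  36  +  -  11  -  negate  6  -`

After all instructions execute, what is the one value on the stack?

-1     -> [-1]
dup    -> [-1, -1]
over   -> [-1, -1, -1]
over   -> [-1, -1, -1, -1]
swap   -> [-1, -1, -1, -1]
*      -> [-1, -1, 1]
-      -> [-1, -2]
negate -> [-1, 2]
swap   -> [2, -1]
negate -> [2, 1]
36     -> [2, 1, 36]
+      -> [2, 37]
-      -> [-35]
11     -> [-35, 11]
-      -> [-46]
negate -> [46]
6      -> [46, 6]
-      -> [40]

40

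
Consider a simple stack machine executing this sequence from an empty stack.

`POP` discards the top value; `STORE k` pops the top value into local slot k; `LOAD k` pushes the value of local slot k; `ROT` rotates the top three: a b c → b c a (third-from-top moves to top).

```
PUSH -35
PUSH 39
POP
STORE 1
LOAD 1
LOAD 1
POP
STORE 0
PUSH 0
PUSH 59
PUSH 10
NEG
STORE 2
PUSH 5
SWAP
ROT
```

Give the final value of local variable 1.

-35

PUSH -35 : [-35]
PUSH 39  : [-35, 39]
POP      : [-35]
STORE 1  : []
LOAD 1   : [-35]
LOAD 1   : [-35, -35]
POP      : [-35]
STORE 0  : []
PUSH 0   : [0]
PUSH 59  : [0, 59]
PUSH 10  : [0, 59, 10]
NEG      : [0, 59, -10]
STORE 2  : [0, 59]
PUSH 5   : [0, 59, 5]
SWAP     : [0, 5, 59]
ROT      : [5, 59, 0]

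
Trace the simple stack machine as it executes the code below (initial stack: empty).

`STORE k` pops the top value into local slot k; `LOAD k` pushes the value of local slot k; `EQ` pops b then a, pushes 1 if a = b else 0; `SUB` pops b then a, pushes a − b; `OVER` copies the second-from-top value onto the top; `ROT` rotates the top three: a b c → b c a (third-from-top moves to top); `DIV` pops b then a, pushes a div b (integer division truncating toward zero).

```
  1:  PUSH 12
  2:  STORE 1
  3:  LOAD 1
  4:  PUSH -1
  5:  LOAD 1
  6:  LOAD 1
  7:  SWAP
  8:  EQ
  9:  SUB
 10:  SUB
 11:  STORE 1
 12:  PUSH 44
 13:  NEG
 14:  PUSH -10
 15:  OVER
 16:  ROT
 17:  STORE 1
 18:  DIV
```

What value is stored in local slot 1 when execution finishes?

-44

PUSH 12  → [12]
STORE 1  → []
LOAD 1   → [12]
PUSH -1  → [12, -1]
LOAD 1   → [12, -1, 12]
LOAD 1   → [12, -1, 12, 12]
SWAP     → [12, -1, 12, 12]
EQ       → [12, -1, 1]
SUB      → [12, -2]
SUB      → [14]
STORE 1  → []
PUSH 44  → [44]
NEG      → [-44]
PUSH -10 → [-44, -10]
OVER     → [-44, -10, -44]
ROT      → [-10, -44, -44]
STORE 1  → [-10, -44]
DIV      → [0]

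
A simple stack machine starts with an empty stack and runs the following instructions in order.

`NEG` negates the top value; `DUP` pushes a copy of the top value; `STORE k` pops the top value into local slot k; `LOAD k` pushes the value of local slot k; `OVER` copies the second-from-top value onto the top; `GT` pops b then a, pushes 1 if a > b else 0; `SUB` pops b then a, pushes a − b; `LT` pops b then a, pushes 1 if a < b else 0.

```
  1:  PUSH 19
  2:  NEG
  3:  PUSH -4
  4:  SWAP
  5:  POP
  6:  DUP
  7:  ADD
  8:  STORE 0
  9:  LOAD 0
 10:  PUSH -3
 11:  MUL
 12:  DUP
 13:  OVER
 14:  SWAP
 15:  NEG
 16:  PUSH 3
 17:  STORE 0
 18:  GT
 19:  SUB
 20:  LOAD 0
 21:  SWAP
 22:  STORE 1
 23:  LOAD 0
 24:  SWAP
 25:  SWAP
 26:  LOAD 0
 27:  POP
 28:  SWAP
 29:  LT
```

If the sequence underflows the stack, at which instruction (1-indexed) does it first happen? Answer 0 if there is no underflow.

0

PUSH 19 : [19]
NEG     : [-19]
PUSH -4 : [-19, -4]
SWAP    : [-4, -19]
POP     : [-4]
DUP     : [-4, -4]
ADD     : [-8]
STORE 0 : []
LOAD 0  : [-8]
PUSH -3 : [-8, -3]
MUL     : [24]
DUP     : [24, 24]
OVER    : [24, 24, 24]
SWAP    : [24, 24, 24]
NEG     : [24, 24, -24]
PUSH 3  : [24, 24, -24, 3]
STORE 0 : [24, 24, -24]
GT      : [24, 1]
SUB     : [23]
LOAD 0  : [23, 3]
SWAP    : [3, 23]
STORE 1 : [3]
LOAD 0  : [3, 3]
SWAP    : [3, 3]
SWAP    : [3, 3]
LOAD 0  : [3, 3, 3]
POP     : [3, 3]
SWAP    : [3, 3]
LT      : [0]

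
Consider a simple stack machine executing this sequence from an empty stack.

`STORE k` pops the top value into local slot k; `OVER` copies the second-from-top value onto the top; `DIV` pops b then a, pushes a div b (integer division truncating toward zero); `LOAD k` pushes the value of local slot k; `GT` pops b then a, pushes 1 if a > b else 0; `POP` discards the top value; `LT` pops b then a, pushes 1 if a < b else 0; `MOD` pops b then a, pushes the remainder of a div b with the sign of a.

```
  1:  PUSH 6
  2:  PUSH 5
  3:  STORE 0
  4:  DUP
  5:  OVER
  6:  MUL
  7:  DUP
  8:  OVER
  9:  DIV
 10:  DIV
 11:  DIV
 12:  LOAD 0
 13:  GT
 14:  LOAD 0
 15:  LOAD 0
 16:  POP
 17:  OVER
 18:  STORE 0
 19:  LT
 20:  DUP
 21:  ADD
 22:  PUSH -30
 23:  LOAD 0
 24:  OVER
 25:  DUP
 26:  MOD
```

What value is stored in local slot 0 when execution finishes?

0

PUSH 6    [6]
PUSH 5    [6, 5]
STORE 0   [6]
DUP       [6, 6]
OVER      [6, 6, 6]
MUL       [6, 36]
DUP       [6, 36, 36]
OVER      [6, 36, 36, 36]
DIV       [6, 36, 1]
DIV       [6, 36]
DIV       [0]
LOAD 0    [0, 5]
GT        [0]
LOAD 0    [0, 5]
LOAD 0    [0, 5, 5]
POP       [0, 5]
OVER      [0, 5, 0]
STORE 0   [0, 5]
LT        [1]
DUP       [1, 1]
ADD       [2]
PUSH -30  [2, -30]
LOAD 0    [2, -30, 0]
OVER      [2, -30, 0, -30]
DUP       [2, -30, 0, -30, -30]
MOD       [2, -30, 0, 0]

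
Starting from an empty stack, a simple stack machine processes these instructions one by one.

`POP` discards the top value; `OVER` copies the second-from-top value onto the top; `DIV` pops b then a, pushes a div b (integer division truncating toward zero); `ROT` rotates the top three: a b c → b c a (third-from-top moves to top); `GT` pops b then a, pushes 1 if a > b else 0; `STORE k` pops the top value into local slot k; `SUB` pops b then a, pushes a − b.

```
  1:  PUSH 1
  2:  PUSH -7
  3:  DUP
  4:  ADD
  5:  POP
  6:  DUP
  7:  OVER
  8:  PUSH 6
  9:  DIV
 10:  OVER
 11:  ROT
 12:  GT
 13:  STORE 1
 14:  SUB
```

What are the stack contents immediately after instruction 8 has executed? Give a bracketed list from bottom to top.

[1, 1, 1, 6]

PUSH 1  -> 1
PUSH -7 -> 1 -7
DUP     -> 1 -7 -7
ADD     -> 1 -14
POP     -> 1
DUP     -> 1 1
OVER    -> 1 1 1
PUSH 6  -> 1 1 1 6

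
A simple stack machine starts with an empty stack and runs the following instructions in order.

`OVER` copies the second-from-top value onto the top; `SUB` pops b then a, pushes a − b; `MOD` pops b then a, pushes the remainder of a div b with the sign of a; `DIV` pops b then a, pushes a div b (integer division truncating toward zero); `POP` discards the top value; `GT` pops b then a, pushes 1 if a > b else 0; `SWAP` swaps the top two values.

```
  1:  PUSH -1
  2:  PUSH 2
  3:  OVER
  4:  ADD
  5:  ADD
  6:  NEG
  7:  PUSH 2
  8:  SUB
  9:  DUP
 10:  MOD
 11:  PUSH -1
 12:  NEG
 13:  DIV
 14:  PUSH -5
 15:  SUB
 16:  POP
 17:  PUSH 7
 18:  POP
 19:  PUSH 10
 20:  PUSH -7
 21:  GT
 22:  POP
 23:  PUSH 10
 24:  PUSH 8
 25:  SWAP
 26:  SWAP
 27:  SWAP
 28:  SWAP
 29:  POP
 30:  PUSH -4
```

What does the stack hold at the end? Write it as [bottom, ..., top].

[10, -4]

PUSH -1  -1
PUSH 2   -1 2
OVER     -1 2 -1
ADD      -1 1
ADD      0
NEG      0
PUSH 2   0 2
SUB      -2
DUP      -2 -2
MOD      0
PUSH -1  0 -1
NEG      0 1
DIV      0
PUSH -5  0 -5
SUB      5
POP      (empty)
PUSH 7   7
POP      (empty)
PUSH 10  10
PUSH -7  10 -7
GT       1
POP      (empty)
PUSH 10  10
PUSH 8   10 8
SWAP     8 10
SWAP     10 8
SWAP     8 10
SWAP     10 8
POP      10
PUSH -4  10 -4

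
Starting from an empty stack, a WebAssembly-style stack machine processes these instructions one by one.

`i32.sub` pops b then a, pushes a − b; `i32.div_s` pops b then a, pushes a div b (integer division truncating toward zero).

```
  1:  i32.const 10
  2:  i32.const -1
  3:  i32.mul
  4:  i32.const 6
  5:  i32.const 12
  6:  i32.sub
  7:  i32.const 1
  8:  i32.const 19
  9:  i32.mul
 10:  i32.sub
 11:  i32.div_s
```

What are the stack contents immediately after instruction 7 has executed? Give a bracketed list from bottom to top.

[-10, -6, 1]

i32.const 10  10
i32.const -1  10 -1
i32.mul       -10
i32.const 6   -10 6
i32.const 12  -10 6 12
i32.sub       -10 -6
i32.const 1   -10 -6 1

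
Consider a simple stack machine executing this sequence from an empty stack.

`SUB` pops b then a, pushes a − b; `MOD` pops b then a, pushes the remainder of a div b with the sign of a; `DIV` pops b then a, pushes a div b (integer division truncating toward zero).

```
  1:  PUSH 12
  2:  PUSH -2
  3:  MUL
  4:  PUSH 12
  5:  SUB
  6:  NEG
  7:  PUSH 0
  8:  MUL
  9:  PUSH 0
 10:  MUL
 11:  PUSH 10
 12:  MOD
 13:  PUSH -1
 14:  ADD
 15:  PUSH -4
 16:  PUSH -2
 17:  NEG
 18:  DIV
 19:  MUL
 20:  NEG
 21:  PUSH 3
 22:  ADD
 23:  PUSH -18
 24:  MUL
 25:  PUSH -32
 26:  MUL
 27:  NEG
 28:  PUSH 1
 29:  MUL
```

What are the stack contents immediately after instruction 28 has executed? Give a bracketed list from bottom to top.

PUSH 12  -> 12
PUSH -2  -> 12 -2
MUL      -> -24
PUSH 12  -> -24 12
SUB      -> -36
NEG      -> 36
PUSH 0   -> 36 0
MUL      -> 0
PUSH 0   -> 0 0
MUL      -> 0
PUSH 10  -> 0 10
MOD      -> 0
PUSH -1  -> 0 -1
ADD      -> -1
PUSH -4  -> -1 -4
PUSH -2  -> -1 -4 -2
NEG      -> -1 -4 2
DIV      -> -1 -2
MUL      -> 2
NEG      -> -2
PUSH 3   -> -2 3
ADD      -> 1
PUSH -18 -> 1 -18
MUL      -> -18
PUSH -32 -> -18 -32
MUL      -> 576
NEG      -> -576
PUSH 1   -> -576 1

[-576, 1]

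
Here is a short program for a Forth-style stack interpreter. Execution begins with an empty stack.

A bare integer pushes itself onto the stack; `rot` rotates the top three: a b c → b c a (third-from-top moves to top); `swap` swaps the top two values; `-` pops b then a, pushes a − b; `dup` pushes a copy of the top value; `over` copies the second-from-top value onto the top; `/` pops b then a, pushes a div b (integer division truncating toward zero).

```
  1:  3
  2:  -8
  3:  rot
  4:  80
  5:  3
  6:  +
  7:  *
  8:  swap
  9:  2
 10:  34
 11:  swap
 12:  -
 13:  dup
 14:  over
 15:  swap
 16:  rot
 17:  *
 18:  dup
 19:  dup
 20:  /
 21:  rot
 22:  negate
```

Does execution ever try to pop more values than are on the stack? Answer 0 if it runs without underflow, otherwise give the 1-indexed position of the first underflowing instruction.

3  → 3
-8 → 3 -8
rot  — needs 3 operands, stack has 2 → underflow

3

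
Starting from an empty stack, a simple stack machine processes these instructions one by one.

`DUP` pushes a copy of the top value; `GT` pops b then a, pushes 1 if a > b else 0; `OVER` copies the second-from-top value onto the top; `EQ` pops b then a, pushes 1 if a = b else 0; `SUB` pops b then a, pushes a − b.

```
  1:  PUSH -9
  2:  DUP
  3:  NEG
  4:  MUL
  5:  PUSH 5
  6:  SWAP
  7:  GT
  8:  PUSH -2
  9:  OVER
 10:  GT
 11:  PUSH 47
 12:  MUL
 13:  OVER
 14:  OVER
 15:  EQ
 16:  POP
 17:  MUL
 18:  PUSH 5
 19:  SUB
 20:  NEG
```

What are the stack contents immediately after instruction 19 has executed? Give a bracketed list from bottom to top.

PUSH -9 → [-9]
DUP     → [-9, -9]
NEG     → [-9, 9]
MUL     → [-81]
PUSH 5  → [-81, 5]
SWAP    → [5, -81]
GT      → [1]
PUSH -2 → [1, -2]
OVER    → [1, -2, 1]
GT      → [1, 0]
PUSH 47 → [1, 0, 47]
MUL     → [1, 0]
OVER    → [1, 0, 1]
OVER    → [1, 0, 1, 0]
EQ      → [1, 0, 0]
POP     → [1, 0]
MUL     → [0]
PUSH 5  → [0, 5]
SUB     → [-5]

[-5]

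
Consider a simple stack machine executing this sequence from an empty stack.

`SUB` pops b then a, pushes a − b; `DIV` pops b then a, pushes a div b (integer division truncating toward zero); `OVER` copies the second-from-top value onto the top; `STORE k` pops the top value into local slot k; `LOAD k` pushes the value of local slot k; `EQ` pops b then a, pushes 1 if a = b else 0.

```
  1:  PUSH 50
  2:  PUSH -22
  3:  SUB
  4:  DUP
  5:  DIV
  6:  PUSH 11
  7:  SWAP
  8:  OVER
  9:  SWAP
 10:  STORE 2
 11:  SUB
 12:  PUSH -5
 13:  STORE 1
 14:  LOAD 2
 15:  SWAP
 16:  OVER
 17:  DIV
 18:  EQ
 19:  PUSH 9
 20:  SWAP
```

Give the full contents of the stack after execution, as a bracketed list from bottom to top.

PUSH 50  → [50]
PUSH -22 → [50, -22]
SUB      → [72]
DUP      → [72, 72]
DIV      → [1]
PUSH 11  → [1, 11]
SWAP     → [11, 1]
OVER     → [11, 1, 11]
SWAP     → [11, 11, 1]
STORE 2  → [11, 11]
SUB      → [0]
PUSH -5  → [0, -5]
STORE 1  → [0]
LOAD 2   → [0, 1]
SWAP     → [1, 0]
OVER     → [1, 0, 1]
DIV      → [1, 0]
EQ       → [0]
PUSH 9   → [0, 9]
SWAP     → [9, 0]

[9, 0]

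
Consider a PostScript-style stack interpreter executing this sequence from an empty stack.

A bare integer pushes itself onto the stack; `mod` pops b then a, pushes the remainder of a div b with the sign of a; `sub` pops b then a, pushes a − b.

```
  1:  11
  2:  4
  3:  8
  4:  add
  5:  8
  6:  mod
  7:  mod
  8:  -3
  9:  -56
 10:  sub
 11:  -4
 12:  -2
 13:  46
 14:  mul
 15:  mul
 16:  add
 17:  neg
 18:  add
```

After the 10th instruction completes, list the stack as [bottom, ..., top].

11  : 11
4   : 11 4
8   : 11 4 8
add : 11 12
8   : 11 12 8
mod : 11 4
mod : 3
-3  : 3 -3
-56 : 3 -3 -56
sub : 3 53

[3, 53]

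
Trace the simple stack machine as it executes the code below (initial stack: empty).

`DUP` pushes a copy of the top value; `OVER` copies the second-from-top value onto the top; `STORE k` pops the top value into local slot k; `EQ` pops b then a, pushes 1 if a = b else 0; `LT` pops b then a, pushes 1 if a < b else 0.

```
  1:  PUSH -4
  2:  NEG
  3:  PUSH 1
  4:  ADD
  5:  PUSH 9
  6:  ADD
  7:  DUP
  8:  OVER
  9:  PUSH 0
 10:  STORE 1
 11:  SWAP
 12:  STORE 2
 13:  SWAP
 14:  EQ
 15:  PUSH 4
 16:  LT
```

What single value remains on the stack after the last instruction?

1

PUSH -4 : -4
NEG     : 4
PUSH 1  : 4 1
ADD     : 5
PUSH 9  : 5 9
ADD     : 14
DUP     : 14 14
OVER    : 14 14 14
PUSH 0  : 14 14 14 0
STORE 1 : 14 14 14
SWAP    : 14 14 14
STORE 2 : 14 14
SWAP    : 14 14
EQ      : 1
PUSH 4  : 1 4
LT      : 1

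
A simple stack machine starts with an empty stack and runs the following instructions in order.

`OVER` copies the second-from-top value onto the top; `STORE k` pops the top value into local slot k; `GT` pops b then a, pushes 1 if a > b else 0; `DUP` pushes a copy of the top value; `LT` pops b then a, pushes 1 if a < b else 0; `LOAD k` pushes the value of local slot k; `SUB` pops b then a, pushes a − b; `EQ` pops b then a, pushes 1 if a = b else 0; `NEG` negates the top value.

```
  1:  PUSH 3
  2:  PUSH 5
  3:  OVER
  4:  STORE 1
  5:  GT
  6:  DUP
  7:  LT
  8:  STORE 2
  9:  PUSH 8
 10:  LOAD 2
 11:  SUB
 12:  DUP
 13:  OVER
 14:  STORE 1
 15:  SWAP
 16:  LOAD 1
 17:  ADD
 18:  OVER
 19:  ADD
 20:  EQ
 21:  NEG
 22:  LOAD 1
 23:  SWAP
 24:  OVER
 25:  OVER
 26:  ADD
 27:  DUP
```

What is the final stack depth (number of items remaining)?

4

PUSH 3   [3]
PUSH 5   [3, 5]
OVER     [3, 5, 3]
STORE 1  [3, 5]
GT       [0]
DUP      [0, 0]
LT       [0]
STORE 2  []
PUSH 8   [8]
LOAD 2   [8, 0]
SUB      [8]
DUP      [8, 8]
OVER     [8, 8, 8]
STORE 1  [8, 8]
SWAP     [8, 8]
LOAD 1   [8, 8, 8]
ADD      [8, 16]
OVER     [8, 16, 8]
ADD      [8, 24]
EQ       [0]
NEG      [0]
LOAD 1   [0, 8]
SWAP     [8, 0]
OVER     [8, 0, 8]
OVER     [8, 0, 8, 0]
ADD      [8, 0, 8]
DUP      [8, 0, 8, 8]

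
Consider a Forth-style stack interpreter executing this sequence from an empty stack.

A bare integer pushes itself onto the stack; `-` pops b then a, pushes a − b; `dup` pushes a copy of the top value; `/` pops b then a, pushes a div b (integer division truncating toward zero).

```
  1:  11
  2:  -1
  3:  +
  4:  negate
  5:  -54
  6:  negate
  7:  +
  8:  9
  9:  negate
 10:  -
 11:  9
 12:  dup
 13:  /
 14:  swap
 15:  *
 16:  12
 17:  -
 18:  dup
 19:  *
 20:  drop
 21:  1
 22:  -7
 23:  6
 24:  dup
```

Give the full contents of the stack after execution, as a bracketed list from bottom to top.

11     -> [11]
-1     -> [11, -1]
+      -> [10]
negate -> [-10]
-54    -> [-10, -54]
negate -> [-10, 54]
+      -> [44]
9      -> [44, 9]
negate -> [44, -9]
-      -> [53]
9      -> [53, 9]
dup    -> [53, 9, 9]
/      -> [53, 1]
swap   -> [1, 53]
*      -> [53]
12     -> [53, 12]
-      -> [41]
dup    -> [41, 41]
*      -> [1681]
drop   -> []
1      -> [1]
-7     -> [1, -7]
6      -> [1, -7, 6]
dup    -> [1, -7, 6, 6]

[1, -7, 6, 6]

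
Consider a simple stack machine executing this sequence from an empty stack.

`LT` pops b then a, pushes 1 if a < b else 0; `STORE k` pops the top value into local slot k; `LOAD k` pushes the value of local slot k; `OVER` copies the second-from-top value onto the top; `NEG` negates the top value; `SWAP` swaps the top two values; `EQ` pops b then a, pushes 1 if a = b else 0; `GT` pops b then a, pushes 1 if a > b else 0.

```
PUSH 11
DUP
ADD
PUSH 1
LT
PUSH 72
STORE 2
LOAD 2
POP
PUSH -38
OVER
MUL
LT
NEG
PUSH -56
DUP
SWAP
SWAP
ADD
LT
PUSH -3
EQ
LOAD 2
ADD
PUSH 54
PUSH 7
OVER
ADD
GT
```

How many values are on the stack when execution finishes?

2

PUSH 11   [11]
DUP       [11, 11]
ADD       [22]
PUSH 1    [22, 1]
LT        [0]
PUSH 72   [0, 72]
STORE 2   [0]
LOAD 2    [0, 72]
POP       [0]
PUSH -38  [0, -38]
OVER      [0, -38, 0]
MUL       [0, 0]
LT        [0]
NEG       [0]
PUSH -56  [0, -56]
DUP       [0, -56, -56]
SWAP      [0, -56, -56]
SWAP      [0, -56, -56]
ADD       [0, -112]
LT        [0]
PUSH -3   [0, -3]
EQ        [0]
LOAD 2    [0, 72]
ADD       [72]
PUSH 54   [72, 54]
PUSH 7    [72, 54, 7]
OVER      [72, 54, 7, 54]
ADD       [72, 54, 61]
GT        [72, 0]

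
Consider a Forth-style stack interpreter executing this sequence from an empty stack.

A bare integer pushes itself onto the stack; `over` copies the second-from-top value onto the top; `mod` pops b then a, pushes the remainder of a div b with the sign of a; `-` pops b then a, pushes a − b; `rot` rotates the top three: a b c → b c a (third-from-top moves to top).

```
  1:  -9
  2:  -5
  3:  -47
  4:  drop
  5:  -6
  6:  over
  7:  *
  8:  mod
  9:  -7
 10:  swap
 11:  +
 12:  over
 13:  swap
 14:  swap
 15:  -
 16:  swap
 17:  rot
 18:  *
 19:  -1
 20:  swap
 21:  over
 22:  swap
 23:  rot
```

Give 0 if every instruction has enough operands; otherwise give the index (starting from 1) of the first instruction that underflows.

17

-9   -> [-9]
-5   -> [-9, -5]
-47  -> [-9, -5, -47]
drop -> [-9, -5]
-6   -> [-9, -5, -6]
over -> [-9, -5, -6, -5]
*    -> [-9, -5, 30]
mod  -> [-9, -5]
-7   -> [-9, -5, -7]
swap -> [-9, -7, -5]
+    -> [-9, -12]
over -> [-9, -12, -9]
swap -> [-9, -9, -12]
swap -> [-9, -12, -9]
-    -> [-9, -3]
swap -> [-3, -9]
rot  — needs 3 operands, stack has 2 → underflow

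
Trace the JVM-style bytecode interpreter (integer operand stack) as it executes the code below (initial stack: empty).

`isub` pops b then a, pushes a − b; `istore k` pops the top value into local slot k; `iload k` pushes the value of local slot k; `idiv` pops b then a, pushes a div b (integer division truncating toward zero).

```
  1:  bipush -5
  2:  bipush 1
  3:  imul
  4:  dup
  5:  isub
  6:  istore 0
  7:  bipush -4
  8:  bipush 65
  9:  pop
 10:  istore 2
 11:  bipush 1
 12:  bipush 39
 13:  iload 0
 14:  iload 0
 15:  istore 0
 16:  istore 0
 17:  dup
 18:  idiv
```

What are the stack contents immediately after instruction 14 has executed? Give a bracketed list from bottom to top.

bipush -5 -> [-5]
bipush 1  -> [-5, 1]
imul      -> [-5]
dup       -> [-5, -5]
isub      -> [0]
istore 0  -> []
bipush -4 -> [-4]
bipush 65 -> [-4, 65]
pop       -> [-4]
istore 2  -> []
bipush 1  -> [1]
bipush 39 -> [1, 39]
iload 0   -> [1, 39, 0]
iload 0   -> [1, 39, 0, 0]

[1, 39, 0, 0]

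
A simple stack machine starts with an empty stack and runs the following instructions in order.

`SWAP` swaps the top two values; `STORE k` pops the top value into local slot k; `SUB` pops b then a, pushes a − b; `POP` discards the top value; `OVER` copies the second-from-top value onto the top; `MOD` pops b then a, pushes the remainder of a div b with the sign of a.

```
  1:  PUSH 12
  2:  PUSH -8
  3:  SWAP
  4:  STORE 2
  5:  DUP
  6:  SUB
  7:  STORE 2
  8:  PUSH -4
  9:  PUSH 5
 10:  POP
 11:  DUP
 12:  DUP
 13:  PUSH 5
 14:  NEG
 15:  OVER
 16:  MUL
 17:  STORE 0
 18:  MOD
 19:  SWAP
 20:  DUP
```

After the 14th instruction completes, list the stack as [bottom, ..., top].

PUSH 12 -> 12
PUSH -8 -> 12 -8
SWAP    -> -8 12
STORE 2 -> -8
DUP     -> -8 -8
SUB     -> 0
STORE 2 -> (empty)
PUSH -4 -> -4
PUSH 5  -> -4 5
POP     -> -4
DUP     -> -4 -4
DUP     -> -4 -4 -4
PUSH 5  -> -4 -4 -4 5
NEG     -> -4 -4 -4 -5

[-4, -4, -4, -5]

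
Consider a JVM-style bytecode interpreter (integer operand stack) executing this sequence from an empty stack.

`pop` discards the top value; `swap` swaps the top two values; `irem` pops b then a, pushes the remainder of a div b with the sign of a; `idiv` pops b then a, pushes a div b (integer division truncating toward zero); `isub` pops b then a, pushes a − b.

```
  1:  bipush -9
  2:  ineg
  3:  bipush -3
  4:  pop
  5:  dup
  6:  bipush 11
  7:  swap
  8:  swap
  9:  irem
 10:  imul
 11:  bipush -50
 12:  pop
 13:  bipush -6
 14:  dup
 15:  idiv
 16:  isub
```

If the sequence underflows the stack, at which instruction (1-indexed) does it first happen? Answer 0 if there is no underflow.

bipush -9  → -9
ineg       → 9
bipush -3  → 9 -3
pop        → 9
dup        → 9 9
bipush 11  → 9 9 11
swap       → 9 11 9
swap       → 9 9 11
irem       → 9 9
imul       → 81
bipush -50 → 81 -50
pop        → 81
bipush -6  → 81 -6
dup        → 81 -6 -6
idiv       → 81 1
isub       → 80

0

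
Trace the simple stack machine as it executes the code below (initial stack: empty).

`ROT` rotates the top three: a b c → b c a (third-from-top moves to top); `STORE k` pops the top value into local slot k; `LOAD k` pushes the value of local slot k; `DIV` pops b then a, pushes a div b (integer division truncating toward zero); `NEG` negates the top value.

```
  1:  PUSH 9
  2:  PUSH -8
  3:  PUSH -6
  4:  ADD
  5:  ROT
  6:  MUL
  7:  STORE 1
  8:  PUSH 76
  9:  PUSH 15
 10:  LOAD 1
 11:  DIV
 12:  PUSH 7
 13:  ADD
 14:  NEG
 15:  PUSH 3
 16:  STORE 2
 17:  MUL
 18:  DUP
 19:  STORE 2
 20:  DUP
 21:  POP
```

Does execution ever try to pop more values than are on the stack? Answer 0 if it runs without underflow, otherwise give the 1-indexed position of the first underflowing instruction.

PUSH 9   9
PUSH -8  9 -8
PUSH -6  9 -8 -6
ADD      9 -14
ROT  — needs 3 operands, stack has 2 → underflow

5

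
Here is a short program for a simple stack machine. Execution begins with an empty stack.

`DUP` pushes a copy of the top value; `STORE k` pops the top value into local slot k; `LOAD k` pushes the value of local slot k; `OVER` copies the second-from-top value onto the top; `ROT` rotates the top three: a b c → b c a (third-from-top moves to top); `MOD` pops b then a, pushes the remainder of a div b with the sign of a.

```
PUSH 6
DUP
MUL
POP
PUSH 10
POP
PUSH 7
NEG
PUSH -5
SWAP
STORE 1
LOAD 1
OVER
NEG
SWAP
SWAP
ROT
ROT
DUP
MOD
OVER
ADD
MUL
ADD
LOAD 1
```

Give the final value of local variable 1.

PUSH 6   6
DUP      6 6
MUL      36
POP      (empty)
PUSH 10  10
POP      (empty)
PUSH 7   7
NEG      -7
PUSH -5  -7 -5
SWAP     -5 -7
STORE 1  -5
LOAD 1   -5 -7
OVER     -5 -7 -5
NEG      -5 -7 5
SWAP     -5 5 -7
SWAP     -5 -7 5
ROT      -7 5 -5
ROT      5 -5 -7
DUP      5 -5 -7 -7
MOD      5 -5 0
OVER     5 -5 0 -5
ADD      5 -5 -5
MUL      5 25
ADD      30
LOAD 1   30 -7

-7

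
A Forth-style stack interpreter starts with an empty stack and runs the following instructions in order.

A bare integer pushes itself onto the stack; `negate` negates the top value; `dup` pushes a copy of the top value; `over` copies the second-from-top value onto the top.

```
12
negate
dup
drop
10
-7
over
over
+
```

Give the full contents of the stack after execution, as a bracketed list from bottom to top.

12     -> 12
negate -> -12
dup    -> -12 -12
drop   -> -12
10     -> -12 10
-7     -> -12 10 -7
over   -> -12 10 -7 10
over   -> -12 10 -7 10 -7
+      -> -12 10 -7 3

[-12, 10, -7, 3]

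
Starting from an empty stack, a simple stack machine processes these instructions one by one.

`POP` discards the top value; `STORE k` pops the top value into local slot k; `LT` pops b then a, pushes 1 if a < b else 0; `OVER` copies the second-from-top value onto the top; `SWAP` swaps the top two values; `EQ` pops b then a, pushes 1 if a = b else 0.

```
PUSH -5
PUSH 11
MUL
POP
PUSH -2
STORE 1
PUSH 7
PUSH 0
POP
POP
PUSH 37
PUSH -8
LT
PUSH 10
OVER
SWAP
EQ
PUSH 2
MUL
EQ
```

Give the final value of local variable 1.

-2

PUSH -5 → -5
PUSH 11 → -5 11
MUL     → -55
POP     → (empty)
PUSH -2 → -2
STORE 1 → (empty)
PUSH 7  → 7
PUSH 0  → 7 0
POP     → 7
POP     → (empty)
PUSH 37 → 37
PUSH -8 → 37 -8
LT      → 0
PUSH 10 → 0 10
OVER    → 0 10 0
SWAP    → 0 0 10
EQ      → 0 0
PUSH 2  → 0 0 2
MUL     → 0 0
EQ      → 1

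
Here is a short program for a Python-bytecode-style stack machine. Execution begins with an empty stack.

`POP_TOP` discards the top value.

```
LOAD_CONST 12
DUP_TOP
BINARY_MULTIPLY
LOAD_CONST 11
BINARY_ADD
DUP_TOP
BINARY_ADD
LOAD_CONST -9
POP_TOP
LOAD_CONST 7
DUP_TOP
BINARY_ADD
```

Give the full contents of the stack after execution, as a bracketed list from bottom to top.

[310, 14]

LOAD_CONST 12   : [12]
DUP_TOP         : [12, 12]
BINARY_MULTIPLY : [144]
LOAD_CONST 11   : [144, 11]
BINARY_ADD      : [155]
DUP_TOP         : [155, 155]
BINARY_ADD      : [310]
LOAD_CONST -9   : [310, -9]
POP_TOP         : [310]
LOAD_CONST 7    : [310, 7]
DUP_TOP         : [310, 7, 7]
BINARY_ADD      : [310, 14]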